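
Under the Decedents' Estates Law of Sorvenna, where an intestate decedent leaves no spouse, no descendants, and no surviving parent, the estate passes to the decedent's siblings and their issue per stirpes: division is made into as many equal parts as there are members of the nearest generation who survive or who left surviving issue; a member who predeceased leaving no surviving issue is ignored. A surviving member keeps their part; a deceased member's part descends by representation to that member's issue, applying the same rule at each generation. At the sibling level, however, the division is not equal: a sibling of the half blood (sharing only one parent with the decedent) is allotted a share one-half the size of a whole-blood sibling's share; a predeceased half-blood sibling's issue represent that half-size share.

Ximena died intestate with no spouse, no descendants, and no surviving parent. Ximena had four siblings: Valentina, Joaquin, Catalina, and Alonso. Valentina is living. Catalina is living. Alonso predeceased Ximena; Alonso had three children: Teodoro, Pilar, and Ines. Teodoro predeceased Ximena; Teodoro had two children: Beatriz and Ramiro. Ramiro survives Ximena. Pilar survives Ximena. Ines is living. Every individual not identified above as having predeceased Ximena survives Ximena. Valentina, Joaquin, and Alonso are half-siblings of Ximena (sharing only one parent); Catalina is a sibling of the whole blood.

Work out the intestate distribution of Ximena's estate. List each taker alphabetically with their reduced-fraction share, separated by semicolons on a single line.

No spouse, descendants, or parent survives, so the estate passes to Ximena's siblings per stirpes.
Half-blood siblings count for one-half the weight of whole-blood siblings at the initial division.
Dividing 1 in proportion to weights (total weight 5/2): Valentina (weight 1/2) → 1/5; Joaquin (weight 1/2) → 1/5; Catalina (weight 1) → 2/5; Alonso (weight 1/2) → 1/5.
Valentina is living and takes 1/5.
Joaquin is living and takes 1/5.
Catalina is living and takes 2/5.
Alonso predeceased; the 1/5 allotted to Alonso's branch passes to Alonso's issue by representation.
The 1/5 is divided into 3 equal shares of 1/15 among Teodoro, Pilar, Ines.
Teodoro predeceased; the 1/15 allotted to Teodoro's branch passes to Teodoro's issue by representation.
The 1/15 is divided into 2 equal shares of 1/30 among Beatriz, Ramiro.
Beatriz is living and takes 1/30.
Ramiro is living and takes 1/30.
Pilar is living and takes 1/15.
Ines is living and takes 1/15.

Beatriz 1/30; Catalina 2/5; Ines 1/15; Joaquin 1/5; Pilar 1/15; Ramiro 1/30; Valentina 1/5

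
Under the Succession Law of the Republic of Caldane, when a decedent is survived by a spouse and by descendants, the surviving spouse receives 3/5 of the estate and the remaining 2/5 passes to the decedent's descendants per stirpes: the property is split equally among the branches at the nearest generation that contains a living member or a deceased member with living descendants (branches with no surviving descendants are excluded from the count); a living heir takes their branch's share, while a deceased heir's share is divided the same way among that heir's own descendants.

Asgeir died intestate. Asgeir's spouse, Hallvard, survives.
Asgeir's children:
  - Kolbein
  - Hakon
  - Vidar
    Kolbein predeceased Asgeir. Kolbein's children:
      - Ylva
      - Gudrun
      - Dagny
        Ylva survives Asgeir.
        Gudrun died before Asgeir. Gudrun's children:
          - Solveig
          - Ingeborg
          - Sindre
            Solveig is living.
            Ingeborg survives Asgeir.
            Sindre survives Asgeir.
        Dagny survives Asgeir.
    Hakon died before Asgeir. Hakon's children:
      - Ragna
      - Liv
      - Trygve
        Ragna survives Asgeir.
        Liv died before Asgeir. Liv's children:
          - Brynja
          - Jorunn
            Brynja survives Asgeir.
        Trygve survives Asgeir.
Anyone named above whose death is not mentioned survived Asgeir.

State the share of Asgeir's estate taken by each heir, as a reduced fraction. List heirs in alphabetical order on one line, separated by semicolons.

Hallvard, as surviving spouse, takes 3/5.
The remaining 2/5 passes to Asgeir's descendants per stirpes.
The 2/5 is divided into 3 equal shares of 2/15 among Kolbein, Hakon, Vidar.
Kolbein predeceased; the 2/15 allotted to Kolbein's branch passes to Kolbein's issue by representation.
The 2/15 is divided into 3 equal shares of 2/45 among Ylva, Gudrun, Dagny.
Ylva is living and takes 2/45.
Gudrun predeceased; the 2/45 allotted to Gudrun's branch passes to Gudrun's issue by representation.
The 2/45 is divided into 3 equal shares of 2/135 among Solveig, Ingeborg, Sindre.
Solveig is living and takes 2/135.
Ingeborg is living and takes 2/135.
Sindre is living and takes 2/135.
Dagny is living and takes 2/45.
Hakon predeceased; the 2/15 allotted to Hakon's branch passes to Hakon's issue by representation.
The 2/15 is divided into 3 equal shares of 2/45 among Ragna, Liv, Trygve.
Ragna is living and takes 2/45.
Liv predeceased; the 2/45 allotted to Liv's branch passes to Liv's issue by representation.
The 2/45 is divided into 2 equal shares of 1/45 among Brynja, Jorunn.
Brynja is living and takes 1/45.
Jorunn is living and takes 1/45.
Trygve is living and takes 2/45.
Vidar is living and takes 2/15.

Brynja 1/45; Dagny 2/45; Hallvard 3/5; Ingeborg 2/135; Jorunn 1/45; Ragna 2/45; Sindre 2/135; Solveig 2/135; Trygve 2/45; Vidar 2/15; Ylva 2/45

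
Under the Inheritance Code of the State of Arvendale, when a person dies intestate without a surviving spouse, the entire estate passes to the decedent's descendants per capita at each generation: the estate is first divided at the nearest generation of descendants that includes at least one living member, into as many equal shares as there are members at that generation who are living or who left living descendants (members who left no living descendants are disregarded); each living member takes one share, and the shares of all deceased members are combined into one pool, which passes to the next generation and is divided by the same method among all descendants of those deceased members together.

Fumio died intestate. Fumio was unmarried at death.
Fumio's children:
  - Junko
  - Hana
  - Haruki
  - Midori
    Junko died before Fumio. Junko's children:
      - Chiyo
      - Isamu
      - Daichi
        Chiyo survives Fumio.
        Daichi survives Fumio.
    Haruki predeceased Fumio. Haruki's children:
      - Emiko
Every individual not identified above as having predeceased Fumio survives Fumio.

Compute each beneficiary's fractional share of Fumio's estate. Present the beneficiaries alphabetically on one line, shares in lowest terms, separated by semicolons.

Chiyo 1/8; Daichi 1/8; Emiko 1/8; Hana 1/4; Isamu 1/8; Midori 1/4

There is no surviving spouse, so the entire estate passes to Fumio's descendants per capita at each generation.
At generation 1 (Junko, Hana, Haruki, Midori) there are 4 shares of (1)/4 = 1/4 each.
Living: Hana and Midori — each takes 1/4.
Deceased: Junko and Haruki. Their combined 1/2 is pooled and carried to generation 2.
At generation 2 (Chiyo, Isamu, Daichi, Emiko) there are 4 shares of (1/2)/4 = 1/8 each.
Living: Chiyo, Isamu, Daichi, and Emiko — each takes 1/8.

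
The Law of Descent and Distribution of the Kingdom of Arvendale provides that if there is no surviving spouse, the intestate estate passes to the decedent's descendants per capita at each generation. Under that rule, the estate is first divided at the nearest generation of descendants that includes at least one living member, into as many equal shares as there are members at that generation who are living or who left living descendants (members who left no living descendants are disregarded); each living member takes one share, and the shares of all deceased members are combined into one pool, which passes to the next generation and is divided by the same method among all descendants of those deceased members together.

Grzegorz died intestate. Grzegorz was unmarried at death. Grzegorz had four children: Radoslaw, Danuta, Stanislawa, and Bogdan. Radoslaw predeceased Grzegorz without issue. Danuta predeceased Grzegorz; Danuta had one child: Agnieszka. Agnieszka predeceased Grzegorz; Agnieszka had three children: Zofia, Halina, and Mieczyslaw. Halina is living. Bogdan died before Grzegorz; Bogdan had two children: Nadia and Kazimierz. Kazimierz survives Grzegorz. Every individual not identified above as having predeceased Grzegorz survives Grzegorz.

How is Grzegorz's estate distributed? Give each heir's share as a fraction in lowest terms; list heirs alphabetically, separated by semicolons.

There is no surviving spouse, so the entire estate passes to Grzegorz's descendants per capita at each generation.
At generation 1 (Danuta, Stanislawa, Bogdan) there are 3 shares of (1)/3 = 1/3 each.
Living: Stanislawa — each takes 1/3.
Deceased: Danuta and Bogdan. Their combined 2/3 is pooled and carried to generation 2.
At generation 2 (Agnieszka, Nadia, Kazimierz) there are 3 shares of (2/3)/3 = 2/9 each.
Living: Nadia and Kazimierz — each takes 2/9.
Deceased: Agnieszka. That 2/9 share is carried to generation 3.
At generation 3 (Zofia, Halina, Mieczyslaw) there are 3 shares of (2/9)/3 = 2/27 each.
Living: Zofia, Halina, and Mieczyslaw — each takes 2/27.

Halina 2/27; Kazimierz 2/9; Mieczyslaw 2/27; Nadia 2/9; Stanislawa 1/3; Zofia 2/27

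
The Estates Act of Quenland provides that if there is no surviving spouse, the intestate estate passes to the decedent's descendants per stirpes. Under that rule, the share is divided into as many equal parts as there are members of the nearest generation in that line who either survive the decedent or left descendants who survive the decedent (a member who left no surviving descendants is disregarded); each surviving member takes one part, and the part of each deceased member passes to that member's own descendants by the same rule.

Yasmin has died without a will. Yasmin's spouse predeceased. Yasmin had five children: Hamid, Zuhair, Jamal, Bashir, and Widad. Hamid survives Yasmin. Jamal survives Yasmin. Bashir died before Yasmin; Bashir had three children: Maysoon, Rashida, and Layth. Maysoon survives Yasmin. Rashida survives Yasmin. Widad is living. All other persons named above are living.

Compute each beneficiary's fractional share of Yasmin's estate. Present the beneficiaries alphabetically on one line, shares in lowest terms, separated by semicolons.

There is no surviving spouse, so the entire estate passes to Yasmin's descendants per stirpes.
The estate is divided into 5 equal shares of 1/5 among Hamid, Zuhair, Jamal, Bashir, Widad.
Hamid is living and takes 1/5.
Zuhair is living and takes 1/5.
Jamal is living and takes 1/5.
Bashir predeceased; the 1/5 allotted to Bashir's branch passes to Bashir's issue by representation.
The 1/5 is divided into 3 equal shares of 1/15 among Maysoon, Rashida, Layth.
Maysoon is living and takes 1/15.
Rashida is living and takes 1/15.
Layth is living and takes 1/15.
Widad is living and takes 1/5.

Hamid 1/5; Jamal 1/5; Layth 1/15; Maysoon 1/15; Rashida 1/15; Widad 1/5; Zuhair 1/5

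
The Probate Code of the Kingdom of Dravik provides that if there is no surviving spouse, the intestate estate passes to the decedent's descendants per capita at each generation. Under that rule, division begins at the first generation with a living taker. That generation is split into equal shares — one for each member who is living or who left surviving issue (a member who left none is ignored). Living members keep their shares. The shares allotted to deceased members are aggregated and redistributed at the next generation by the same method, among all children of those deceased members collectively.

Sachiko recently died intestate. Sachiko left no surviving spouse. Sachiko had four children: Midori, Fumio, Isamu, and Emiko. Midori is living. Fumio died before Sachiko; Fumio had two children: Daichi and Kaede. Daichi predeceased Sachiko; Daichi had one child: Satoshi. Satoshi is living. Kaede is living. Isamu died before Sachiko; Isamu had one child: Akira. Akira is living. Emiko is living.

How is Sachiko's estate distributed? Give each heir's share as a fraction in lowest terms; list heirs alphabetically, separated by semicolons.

There is no surviving spouse, so the entire estate passes to Sachiko's descendants per capita at each generation.
At generation 1 (Midori, Fumio, Isamu, Emiko) there are 4 shares of (1)/4 = 1/4 each.
Living: Midori and Emiko — each takes 1/4.
Deceased: Fumio and Isamu. Their combined 1/2 is pooled and carried to generation 2.
At generation 2 (Daichi, Kaede, Akira) there are 3 shares of (1/2)/3 = 1/6 each.
Living: Kaede and Akira — each takes 1/6.
Deceased: Daichi. That 1/6 share is carried to generation 3.
At generation 3 (Satoshi) there are 1 shares of (1/6)/1 = 1/6 each.
Living: Satoshi — each takes 1/6.

Akira 1/6; Emiko 1/4; Kaede 1/6; Midori 1/4; Satoshi 1/6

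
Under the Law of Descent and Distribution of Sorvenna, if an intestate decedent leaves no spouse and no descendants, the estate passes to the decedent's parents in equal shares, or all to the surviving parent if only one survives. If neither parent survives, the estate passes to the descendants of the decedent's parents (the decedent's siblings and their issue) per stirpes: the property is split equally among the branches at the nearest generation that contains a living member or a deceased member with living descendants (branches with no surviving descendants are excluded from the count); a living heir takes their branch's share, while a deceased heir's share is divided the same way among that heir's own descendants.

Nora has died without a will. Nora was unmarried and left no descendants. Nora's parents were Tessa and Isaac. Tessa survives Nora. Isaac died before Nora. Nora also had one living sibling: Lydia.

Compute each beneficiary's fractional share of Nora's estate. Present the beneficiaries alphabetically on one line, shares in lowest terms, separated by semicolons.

Tessa 1

Only one parent, Tessa, survives, so Tessa takes the entire estate. The siblings take nothing because a surviving parent has priority.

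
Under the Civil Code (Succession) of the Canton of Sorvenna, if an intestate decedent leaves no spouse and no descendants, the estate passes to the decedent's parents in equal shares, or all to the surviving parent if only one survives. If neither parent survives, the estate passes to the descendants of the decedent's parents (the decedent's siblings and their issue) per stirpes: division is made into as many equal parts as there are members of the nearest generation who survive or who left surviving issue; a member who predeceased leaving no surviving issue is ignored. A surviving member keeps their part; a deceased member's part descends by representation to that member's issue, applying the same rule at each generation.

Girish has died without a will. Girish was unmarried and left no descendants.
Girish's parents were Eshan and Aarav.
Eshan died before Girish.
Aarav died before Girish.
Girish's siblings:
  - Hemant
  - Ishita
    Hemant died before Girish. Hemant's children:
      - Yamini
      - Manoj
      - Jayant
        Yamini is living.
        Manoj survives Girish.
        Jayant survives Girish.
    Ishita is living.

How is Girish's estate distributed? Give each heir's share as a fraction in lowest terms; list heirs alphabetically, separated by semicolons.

Ishita 1/2; Jayant 1/6; Manoj 1/6; Yamini 1/6

Neither parent survives and there are no descendants, so the estate passes to Girish's siblings and their issue per stirpes.
The estate is divided into 2 equal shares of 1/2 among Hemant, Ishita.
Hemant predeceased; the 1/2 allotted to Hemant's branch passes to Hemant's issue by representation.
The 1/2 is divided into 3 equal shares of 1/6 among Yamini, Manoj, Jayant.
Yamini is living and takes 1/6.
Manoj is living and takes 1/6.
Jayant is living and takes 1/6.
Ishita is living and takes 1/2.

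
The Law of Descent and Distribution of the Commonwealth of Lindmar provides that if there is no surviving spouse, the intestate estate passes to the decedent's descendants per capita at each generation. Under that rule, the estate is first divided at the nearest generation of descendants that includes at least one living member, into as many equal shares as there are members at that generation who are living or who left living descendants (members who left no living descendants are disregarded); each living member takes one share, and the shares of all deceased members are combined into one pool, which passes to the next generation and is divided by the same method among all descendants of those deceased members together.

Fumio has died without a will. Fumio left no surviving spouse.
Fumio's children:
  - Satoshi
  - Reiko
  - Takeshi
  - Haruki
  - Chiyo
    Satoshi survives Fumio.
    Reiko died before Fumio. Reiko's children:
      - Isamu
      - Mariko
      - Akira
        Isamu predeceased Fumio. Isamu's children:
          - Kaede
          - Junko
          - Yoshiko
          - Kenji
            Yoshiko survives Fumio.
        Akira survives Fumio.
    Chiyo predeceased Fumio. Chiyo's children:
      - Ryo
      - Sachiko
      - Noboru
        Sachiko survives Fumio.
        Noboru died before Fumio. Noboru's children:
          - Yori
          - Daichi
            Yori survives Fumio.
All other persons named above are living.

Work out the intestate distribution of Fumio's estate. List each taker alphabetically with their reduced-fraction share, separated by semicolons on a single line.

Akira 1/15; Daichi 1/45; Haruki 1/5; Junko 1/45; Kaede 1/45; Kenji 1/45; Mariko 1/15; Ryo 1/15; Sachiko 1/15; Satoshi 1/5; Takeshi 1/5; Yori 1/45; Yoshiko 1/45

There is no surviving spouse, so the entire estate passes to Fumio's descendants per capita at each generation.
At generation 1 (Satoshi, Reiko, Takeshi, Haruki, Chiyo) there are 5 shares of (1)/5 = 1/5 each.
Living: Satoshi, Takeshi, and Haruki — each takes 1/5.
Deceased: Reiko and Chiyo. Their combined 2/5 is pooled and carried to generation 2.
At generation 2 (Isamu, Mariko, Akira, Ryo, Sachiko, Noboru) there are 6 shares of (2/5)/6 = 1/15 each.
Living: Mariko, Akira, Ryo, and Sachiko — each takes 1/15.
Deceased: Isamu and Noboru. Their combined 2/15 is pooled and carried to generation 3.
At generation 3 (Kaede, Junko, Yoshiko, Kenji, Yori, Daichi) there are 6 shares of (2/15)/6 = 1/45 each.
Living: Kaede, Junko, Yoshiko, Kenji, Yori, and Daichi — each takes 1/45.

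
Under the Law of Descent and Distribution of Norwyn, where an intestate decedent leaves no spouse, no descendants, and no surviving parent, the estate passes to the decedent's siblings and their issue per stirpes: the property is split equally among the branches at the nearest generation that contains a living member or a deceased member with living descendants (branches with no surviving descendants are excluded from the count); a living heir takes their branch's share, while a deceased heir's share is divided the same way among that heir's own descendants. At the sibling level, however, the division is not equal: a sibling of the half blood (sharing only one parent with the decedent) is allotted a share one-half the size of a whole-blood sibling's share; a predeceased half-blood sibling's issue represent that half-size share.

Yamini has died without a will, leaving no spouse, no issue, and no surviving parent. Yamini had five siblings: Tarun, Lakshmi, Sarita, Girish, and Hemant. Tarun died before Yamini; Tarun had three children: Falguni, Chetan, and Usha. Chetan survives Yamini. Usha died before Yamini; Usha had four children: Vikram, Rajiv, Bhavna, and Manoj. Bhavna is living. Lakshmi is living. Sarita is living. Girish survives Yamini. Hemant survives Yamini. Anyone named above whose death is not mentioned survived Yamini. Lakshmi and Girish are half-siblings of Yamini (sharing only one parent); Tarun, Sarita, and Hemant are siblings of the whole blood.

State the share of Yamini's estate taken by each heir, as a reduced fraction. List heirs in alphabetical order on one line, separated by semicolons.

Bhavna 1/48; Chetan 1/12; Falguni 1/12; Girish 1/8; Hemant 1/4; Lakshmi 1/8; Manoj 1/48; Rajiv 1/48; Sarita 1/4; Vikram 1/48

No spouse, descendants, or parent survives, so the estate passes to Yamini's siblings per stirpes.
Half-blood siblings count for one-half the weight of whole-blood siblings at the initial division.
Dividing 1 in proportion to weights (total weight 4): Tarun (weight 1) → 1/4; Lakshmi (weight 1/2) → 1/8; Sarita (weight 1) → 1/4; Girish (weight 1/2) → 1/8; Hemant (weight 1) → 1/4.
Tarun predeceased; the 1/4 allotted to Tarun's branch passes to Tarun's issue by representation.
The 1/4 is divided into 3 equal shares of 1/12 among Falguni, Chetan, Usha.
Falguni is living and takes 1/12.
Chetan is living and takes 1/12.
Usha predeceased; the 1/12 allotted to Usha's branch passes to Usha's issue by representation.
The 1/12 is divided into 4 equal shares of 1/48 among Vikram, Rajiv, Bhavna, Manoj.
Vikram is living and takes 1/48.
Rajiv is living and takes 1/48.
Bhavna is living and takes 1/48.
Manoj is living and takes 1/48.
Lakshmi is living and takes 1/8.
Sarita is living and takes 1/4.
Girish is living and takes 1/8.
Hemant is living and takes 1/4.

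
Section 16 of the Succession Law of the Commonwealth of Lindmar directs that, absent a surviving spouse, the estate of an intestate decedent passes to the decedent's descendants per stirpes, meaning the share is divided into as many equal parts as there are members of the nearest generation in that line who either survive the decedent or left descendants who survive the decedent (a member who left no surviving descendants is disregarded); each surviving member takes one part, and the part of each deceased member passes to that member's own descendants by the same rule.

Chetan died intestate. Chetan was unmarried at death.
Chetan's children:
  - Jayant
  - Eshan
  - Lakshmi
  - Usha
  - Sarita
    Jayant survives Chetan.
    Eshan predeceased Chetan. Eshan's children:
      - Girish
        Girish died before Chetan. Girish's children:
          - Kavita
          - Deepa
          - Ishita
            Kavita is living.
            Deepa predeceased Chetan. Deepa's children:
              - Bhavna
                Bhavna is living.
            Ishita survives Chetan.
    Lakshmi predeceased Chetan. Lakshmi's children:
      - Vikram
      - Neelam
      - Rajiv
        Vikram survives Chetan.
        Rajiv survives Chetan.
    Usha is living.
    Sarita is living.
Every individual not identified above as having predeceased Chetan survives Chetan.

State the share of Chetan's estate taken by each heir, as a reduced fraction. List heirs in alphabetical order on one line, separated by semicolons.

There is no surviving spouse, so the entire estate passes to Chetan's descendants per stirpes.
The estate is divided into 5 equal shares of 1/5 among Jayant, Eshan, Lakshmi, Usha, Sarita.
Jayant is living and takes 1/5.
Eshan predeceased; the 1/5 allotted to Eshan's branch passes to Eshan's issue by representation.
Girish's line is the sole branch at this level, so the full 1/5 passes to Girish's issue by representation.
The 1/5 is divided into 3 equal shares of 1/15 among Kavita, Deepa, Ishita.
Kavita is living and takes 1/15.
Deepa predeceased; the 1/15 allotted to Deepa's branch passes to Deepa's issue by representation.
Bhavna is the sole taker at this level and receives the full 1/15.
Ishita is living and takes 1/15.
Lakshmi predeceased; the 1/5 allotted to Lakshmi's branch passes to Lakshmi's issue by representation.
The 1/5 is divided into 3 equal shares of 1/15 among Vikram, Neelam, Rajiv.
Vikram is living and takes 1/15.
Neelam is living and takes 1/15.
Rajiv is living and takes 1/15.
Usha is living and takes 1/5.
Sarita is living and takes 1/5.

Bhavna 1/15; Ishita 1/15; Jayant 1/5; Kavita 1/15; Neelam 1/15; Rajiv 1/15; Sarita 1/5; Usha 1/5; Vikram 1/15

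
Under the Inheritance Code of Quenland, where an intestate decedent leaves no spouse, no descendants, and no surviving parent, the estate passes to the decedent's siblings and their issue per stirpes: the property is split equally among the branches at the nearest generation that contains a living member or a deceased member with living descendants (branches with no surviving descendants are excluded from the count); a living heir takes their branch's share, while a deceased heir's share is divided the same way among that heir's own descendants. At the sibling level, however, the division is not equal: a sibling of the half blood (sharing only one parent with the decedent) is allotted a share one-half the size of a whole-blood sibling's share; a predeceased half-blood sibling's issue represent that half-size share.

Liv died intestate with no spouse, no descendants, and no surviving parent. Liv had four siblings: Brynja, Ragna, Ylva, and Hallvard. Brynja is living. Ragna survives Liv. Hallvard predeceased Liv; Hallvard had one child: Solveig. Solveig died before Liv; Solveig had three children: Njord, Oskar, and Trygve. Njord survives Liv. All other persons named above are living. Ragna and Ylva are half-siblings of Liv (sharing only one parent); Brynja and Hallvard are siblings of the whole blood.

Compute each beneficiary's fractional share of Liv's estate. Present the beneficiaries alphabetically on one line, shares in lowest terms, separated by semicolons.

No spouse, descendants, or parent survives, so the estate passes to Liv's siblings per stirpes.
Half-blood siblings count for one-half the weight of whole-blood siblings at the initial division.
Dividing 1 in proportion to weights (total weight 3): Brynja (weight 1) → 1/3; Ragna (weight 1/2) → 1/6; Ylva (weight 1/2) → 1/6; Hallvard (weight 1) → 1/3.
Brynja is living and takes 1/3.
Ragna is living and takes 1/6.
Ylva is living and takes 1/6.
Hallvard predeceased; the 1/3 allotted to Hallvard's branch passes to Hallvard's issue by representation.
Solveig's line is the sole branch at this level, so the full 1/3 passes to Solveig's issue by representation.
The 1/3 is divided into 3 equal shares of 1/9 among Njord, Oskar, Trygve.
Njord is living and takes 1/9.
Oskar is living and takes 1/9.
Trygve is living and takes 1/9.

Brynja 1/3; Njord 1/9; Oskar 1/9; Ragna 1/6; Trygve 1/9; Ylva 1/6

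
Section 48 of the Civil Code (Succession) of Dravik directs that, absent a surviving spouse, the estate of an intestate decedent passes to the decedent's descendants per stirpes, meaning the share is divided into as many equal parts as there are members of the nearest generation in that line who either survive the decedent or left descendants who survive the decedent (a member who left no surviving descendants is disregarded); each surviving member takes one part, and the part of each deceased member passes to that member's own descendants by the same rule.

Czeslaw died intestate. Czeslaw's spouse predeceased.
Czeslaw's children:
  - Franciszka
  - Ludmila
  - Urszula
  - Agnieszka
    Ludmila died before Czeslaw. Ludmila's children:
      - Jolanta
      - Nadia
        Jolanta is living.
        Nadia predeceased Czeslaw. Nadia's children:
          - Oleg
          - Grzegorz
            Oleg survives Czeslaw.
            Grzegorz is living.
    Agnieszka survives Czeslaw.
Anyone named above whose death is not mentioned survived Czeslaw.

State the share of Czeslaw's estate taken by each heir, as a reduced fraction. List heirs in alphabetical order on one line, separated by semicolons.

There is no surviving spouse, so the entire estate passes to Czeslaw's descendants per stirpes.
The estate is divided into 4 equal shares of 1/4 among Franciszka, Ludmila, Urszula, Agnieszka.
Franciszka is living and takes 1/4.
Ludmila predeceased; the 1/4 allotted to Ludmila's branch passes to Ludmila's issue by representation.
The 1/4 is divided into 2 equal shares of 1/8 among Jolanta, Nadia.
Jolanta is living and takes 1/8.
Nadia predeceased; the 1/8 allotted to Nadia's branch passes to Nadia's issue by representation.
The 1/8 is divided into 2 equal shares of 1/16 among Oleg, Grzegorz.
Oleg is living and takes 1/16.
Grzegorz is living and takes 1/16.
Urszula is living and takes 1/4.
Agnieszka is living and takes 1/4.

Agnieszka 1/4; Franciszka 1/4; Grzegorz 1/16; Jolanta 1/8; Oleg 1/16; Urszula 1/4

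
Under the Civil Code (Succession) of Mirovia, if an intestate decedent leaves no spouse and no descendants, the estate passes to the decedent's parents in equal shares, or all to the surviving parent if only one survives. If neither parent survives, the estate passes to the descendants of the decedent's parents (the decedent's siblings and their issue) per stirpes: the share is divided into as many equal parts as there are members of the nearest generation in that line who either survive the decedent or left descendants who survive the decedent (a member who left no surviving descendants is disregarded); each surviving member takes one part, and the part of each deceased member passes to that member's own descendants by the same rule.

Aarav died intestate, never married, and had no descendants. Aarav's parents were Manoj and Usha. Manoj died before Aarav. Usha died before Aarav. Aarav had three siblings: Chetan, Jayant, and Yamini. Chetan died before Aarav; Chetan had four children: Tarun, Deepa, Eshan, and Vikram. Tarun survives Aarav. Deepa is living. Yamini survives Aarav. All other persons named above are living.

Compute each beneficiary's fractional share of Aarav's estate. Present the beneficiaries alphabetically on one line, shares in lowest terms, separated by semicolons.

Deepa 1/12; Eshan 1/12; Jayant 1/3; Tarun 1/12; Vikram 1/12; Yamini 1/3

Neither parent survives and there are no descendants, so the estate passes to Aarav's siblings and their issue per stirpes.
The estate is divided into 3 equal shares of 1/3 among Chetan, Jayant, Yamini.
Chetan predeceased; the 1/3 allotted to Chetan's branch passes to Chetan's issue by representation.
The 1/3 is divided into 4 equal shares of 1/12 among Tarun, Deepa, Eshan, Vikram.
Tarun is living and takes 1/12.
Deepa is living and takes 1/12.
Eshan is living and takes 1/12.
Vikram is living and takes 1/12.
Jayant is living and takes 1/3.
Yamini is living and takes 1/3.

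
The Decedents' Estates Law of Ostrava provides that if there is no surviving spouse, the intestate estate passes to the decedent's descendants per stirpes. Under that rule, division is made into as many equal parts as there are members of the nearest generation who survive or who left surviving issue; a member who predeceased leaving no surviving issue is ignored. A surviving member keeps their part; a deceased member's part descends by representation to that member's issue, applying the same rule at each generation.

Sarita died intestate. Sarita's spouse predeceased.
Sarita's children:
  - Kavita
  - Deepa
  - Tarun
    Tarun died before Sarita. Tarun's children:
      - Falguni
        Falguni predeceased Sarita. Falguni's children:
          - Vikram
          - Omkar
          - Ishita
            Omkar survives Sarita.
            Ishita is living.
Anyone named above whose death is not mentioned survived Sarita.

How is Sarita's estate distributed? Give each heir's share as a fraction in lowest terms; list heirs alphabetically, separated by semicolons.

Deepa 1/3; Ishita 1/9; Kavita 1/3; Omkar 1/9; Vikram 1/9

There is no surviving spouse, so the entire estate passes to Sarita's descendants per stirpes.
The estate is divided into 3 equal shares of 1/3 among Kavita, Deepa, Tarun.
Kavita is living and takes 1/3.
Deepa is living and takes 1/3.
Tarun predeceased; the 1/3 allotted to Tarun's branch passes to Tarun's issue by representation.
Falguni's line is the sole branch at this level, so the full 1/3 passes to Falguni's issue by representation.
The 1/3 is divided into 3 equal shares of 1/9 among Vikram, Omkar, Ishita.
Vikram is living and takes 1/9.
Omkar is living and takes 1/9.
Ishita is living and takes 1/9.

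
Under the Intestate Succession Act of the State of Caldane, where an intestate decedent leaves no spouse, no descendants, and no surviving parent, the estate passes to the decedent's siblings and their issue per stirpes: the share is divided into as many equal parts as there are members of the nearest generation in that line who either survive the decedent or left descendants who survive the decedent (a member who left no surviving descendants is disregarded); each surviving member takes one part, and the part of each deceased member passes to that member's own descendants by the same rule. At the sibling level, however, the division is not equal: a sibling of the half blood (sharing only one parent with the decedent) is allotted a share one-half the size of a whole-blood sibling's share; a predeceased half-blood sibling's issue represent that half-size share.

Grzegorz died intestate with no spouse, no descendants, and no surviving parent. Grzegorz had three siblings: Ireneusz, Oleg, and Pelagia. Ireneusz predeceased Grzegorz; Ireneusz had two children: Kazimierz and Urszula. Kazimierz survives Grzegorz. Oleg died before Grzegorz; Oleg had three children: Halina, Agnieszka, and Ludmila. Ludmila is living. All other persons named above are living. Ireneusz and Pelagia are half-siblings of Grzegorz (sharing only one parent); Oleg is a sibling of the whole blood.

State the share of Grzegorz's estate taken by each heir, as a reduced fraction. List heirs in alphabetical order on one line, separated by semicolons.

Agnieszka 1/6; Halina 1/6; Kazimierz 1/8; Ludmila 1/6; Pelagia 1/4; Urszula 1/8

No spouse, descendants, or parent survives, so the estate passes to Grzegorz's siblings per stirpes.
Half-blood siblings count for one-half the weight of whole-blood siblings at the initial division.
Dividing 1 in proportion to weights (total weight 2): Ireneusz (weight 1/2) → 1/4; Oleg (weight 1) → 1/2; Pelagia (weight 1/2) → 1/4.
Ireneusz predeceased; the 1/4 allotted to Ireneusz's branch passes to Ireneusz's issue by representation.
The 1/4 is divided into 2 equal shares of 1/8 among Kazimierz, Urszula.
Kazimierz is living and takes 1/8.
Urszula is living and takes 1/8.
Oleg predeceased; the 1/2 allotted to Oleg's branch passes to Oleg's issue by representation.
The 1/2 is divided into 3 equal shares of 1/6 among Halina, Agnieszka, Ludmila.
Halina is living and takes 1/6.
Agnieszka is living and takes 1/6.
Ludmila is living and takes 1/6.
Pelagia is living and takes 1/4.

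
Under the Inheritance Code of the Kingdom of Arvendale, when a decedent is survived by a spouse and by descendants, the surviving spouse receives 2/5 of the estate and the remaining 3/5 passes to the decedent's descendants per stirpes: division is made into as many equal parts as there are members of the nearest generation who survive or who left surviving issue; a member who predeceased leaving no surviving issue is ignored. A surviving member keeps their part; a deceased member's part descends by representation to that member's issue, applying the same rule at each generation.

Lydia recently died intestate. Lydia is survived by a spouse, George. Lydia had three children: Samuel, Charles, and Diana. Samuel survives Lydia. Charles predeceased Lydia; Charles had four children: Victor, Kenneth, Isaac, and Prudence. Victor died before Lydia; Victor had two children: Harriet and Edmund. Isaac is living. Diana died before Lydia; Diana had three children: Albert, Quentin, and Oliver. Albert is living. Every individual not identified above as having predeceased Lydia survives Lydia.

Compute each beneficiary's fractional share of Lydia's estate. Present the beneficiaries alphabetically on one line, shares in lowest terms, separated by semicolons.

George, as surviving spouse, takes 2/5.
The remaining 3/5 passes to Lydia's descendants per stirpes.
The 3/5 is divided into 3 equal shares of 1/5 among Samuel, Charles, Diana.
Samuel is living and takes 1/5.
Charles predeceased; the 1/5 allotted to Charles's branch passes to Charles's issue by representation.
The 1/5 is divided into 4 equal shares of 1/20 among Victor, Kenneth, Isaac, Prudence.
Victor predeceased; the 1/20 allotted to Victor's branch passes to Victor's issue by representation.
The 1/20 is divided into 2 equal shares of 1/40 among Harriet, Edmund.
Harriet is living and takes 1/40.
Edmund is living and takes 1/40.
Kenneth is living and takes 1/20.
Isaac is living and takes 1/20.
Prudence is living and takes 1/20.
Diana predeceased; the 1/5 allotted to Diana's branch passes to Diana's issue by representation.
The 1/5 is divided into 3 equal shares of 1/15 among Albert, Quentin, Oliver.
Albert is living and takes 1/15.
Quentin is living and takes 1/15.
Oliver is living and takes 1/15.

Albert 1/15; Edmund 1/40; George 2/5; Harriet 1/40; Isaac 1/20; Kenneth 1/20; Oliver 1/15; Prudence 1/20; Quentin 1/15; Samuel 1/5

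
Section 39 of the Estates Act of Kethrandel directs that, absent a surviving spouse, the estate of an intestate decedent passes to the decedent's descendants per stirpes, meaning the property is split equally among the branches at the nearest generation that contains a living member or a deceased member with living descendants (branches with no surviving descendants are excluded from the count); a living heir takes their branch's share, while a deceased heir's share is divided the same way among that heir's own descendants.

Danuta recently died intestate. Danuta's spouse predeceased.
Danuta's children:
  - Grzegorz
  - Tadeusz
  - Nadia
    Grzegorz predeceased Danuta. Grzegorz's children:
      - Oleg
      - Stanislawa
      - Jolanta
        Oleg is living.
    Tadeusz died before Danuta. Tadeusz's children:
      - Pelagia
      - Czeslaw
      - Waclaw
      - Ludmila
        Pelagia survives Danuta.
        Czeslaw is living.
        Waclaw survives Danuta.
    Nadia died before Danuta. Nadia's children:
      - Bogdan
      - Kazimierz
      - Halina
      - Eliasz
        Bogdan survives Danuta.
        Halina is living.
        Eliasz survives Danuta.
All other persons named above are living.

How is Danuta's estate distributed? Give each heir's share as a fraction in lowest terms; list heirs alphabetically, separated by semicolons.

Bogdan 1/12; Czeslaw 1/12; Eliasz 1/12; Halina 1/12; Jolanta 1/9; Kazimierz 1/12; Ludmila 1/12; Oleg 1/9; Pelagia 1/12; Stanislawa 1/9; Waclaw 1/12

There is no surviving spouse, so the entire estate passes to Danuta's descendants per stirpes.
The estate is divided into 3 equal shares of 1/3 among Grzegorz, Tadeusz, Nadia.
Grzegorz predeceased; the 1/3 allotted to Grzegorz's branch passes to Grzegorz's issue by representation.
The 1/3 is divided into 3 equal shares of 1/9 among Oleg, Stanislawa, Jolanta.
Oleg is living and takes 1/9.
Stanislawa is living and takes 1/9.
Jolanta is living and takes 1/9.
Tadeusz predeceased; the 1/3 allotted to Tadeusz's branch passes to Tadeusz's issue by representation.
The 1/3 is divided into 4 equal shares of 1/12 among Pelagia, Czeslaw, Waclaw, Ludmila.
Pelagia is living and takes 1/12.
Czeslaw is living and takes 1/12.
Waclaw is living and takes 1/12.
Ludmila is living and takes 1/12.
Nadia predeceased; the 1/3 allotted to Nadia's branch passes to Nadia's issue by representation.
The 1/3 is divided into 4 equal shares of 1/12 among Bogdan, Kazimierz, Halina, Eliasz.
Bogdan is living and takes 1/12.
Kazimierz is living and takes 1/12.
Halina is living and takes 1/12.
Eliasz is living and takes 1/12.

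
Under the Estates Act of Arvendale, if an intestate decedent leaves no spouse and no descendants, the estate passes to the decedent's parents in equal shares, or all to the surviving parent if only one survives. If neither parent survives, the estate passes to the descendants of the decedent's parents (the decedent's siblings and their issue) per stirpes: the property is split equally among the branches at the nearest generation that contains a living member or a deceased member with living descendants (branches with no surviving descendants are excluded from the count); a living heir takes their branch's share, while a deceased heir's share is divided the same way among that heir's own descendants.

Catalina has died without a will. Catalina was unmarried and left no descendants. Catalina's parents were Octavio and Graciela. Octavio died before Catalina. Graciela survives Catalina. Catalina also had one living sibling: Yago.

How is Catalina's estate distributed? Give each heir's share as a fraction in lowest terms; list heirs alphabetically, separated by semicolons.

Graciela 1

Only one parent, Graciela, survives, so Graciela takes the entire estate. The siblings take nothing because a surviving parent has priority.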